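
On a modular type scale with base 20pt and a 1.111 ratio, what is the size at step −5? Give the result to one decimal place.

11.8pt

Each step on a modular scale multiplies by the ratio, so the size n steps from the base is base × ratioⁿ.
20.0 ÷ 1.111⁵ = 20.0 ÷ 1.69266 ≈ 11.82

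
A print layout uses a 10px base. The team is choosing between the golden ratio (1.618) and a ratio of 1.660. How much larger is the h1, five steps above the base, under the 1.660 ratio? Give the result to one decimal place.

Golden ratio: 10.0 × 1.618⁵ = 110.890px
At 1.660: 10.0 × 1.660⁵ = 126.049px
Difference: 126.049 − 110.890 = 15.159px

15.2px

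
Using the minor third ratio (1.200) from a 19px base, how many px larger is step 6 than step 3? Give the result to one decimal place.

Step 3: 19.0 × 1.200³ = 32.832px
Step 6: 19.0 × 1.200⁶ = 56.734px
Difference: 56.734 − 32.832 = 23.902px

23.9px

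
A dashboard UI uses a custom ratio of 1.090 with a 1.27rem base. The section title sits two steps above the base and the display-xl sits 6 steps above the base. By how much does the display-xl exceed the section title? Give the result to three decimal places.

0.621rem

Step 2: 1.27 × 1.090² = 1.50889rem
Step 6: 1.27 × 1.090⁶ = 2.12992rem
Difference: 2.12992 − 1.50889 = 0.62103rem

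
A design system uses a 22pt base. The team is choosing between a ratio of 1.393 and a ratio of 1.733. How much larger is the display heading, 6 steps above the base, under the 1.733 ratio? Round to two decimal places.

At 1.393: 22.0 × 1.393⁶ = 160.7420pt
At 1.733: 22.0 × 1.733⁶ = 595.9558pt
Difference: 595.9558 − 160.7420 = 435.2138pt

435.21pt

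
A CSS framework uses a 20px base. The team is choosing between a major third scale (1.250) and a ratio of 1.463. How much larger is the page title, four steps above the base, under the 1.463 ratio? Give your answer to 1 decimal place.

42.8px

Major third: 20.0 × 1.250⁴ = 48.828px
At 1.463: 20.0 × 1.463⁴ = 91.624px
Difference: 91.624 − 48.828 = 42.796px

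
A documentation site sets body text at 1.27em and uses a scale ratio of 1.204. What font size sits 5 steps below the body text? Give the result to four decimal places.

0.5020em

1.27 ÷ 1.204⁵ = 1.27 ÷ 2.53007 ≈ 0.5020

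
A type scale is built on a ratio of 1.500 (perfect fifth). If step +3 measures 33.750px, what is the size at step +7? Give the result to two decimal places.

Moving from step +3 to step +7 is 4 steps up, so multiply by r⁴.
33.750 × 1.500⁴ = 33.750 × 5.06250 ≈ 170.859

170.86px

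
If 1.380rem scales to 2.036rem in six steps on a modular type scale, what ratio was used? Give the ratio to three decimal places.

1.067

r⁶ = 2.036 / 1.380, so r = (2.036/1.380)^(1/6).
r = 1.4754^(1/6) ≈ 1.0670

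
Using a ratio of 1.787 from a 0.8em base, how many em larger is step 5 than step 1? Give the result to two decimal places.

Step 1: 0.8 × 1.787 = 1.4296em
Step 5: 0.8 × 1.787⁵ = 14.5785em
Difference: 14.5785 − 1.4296 = 13.1489em

13.15em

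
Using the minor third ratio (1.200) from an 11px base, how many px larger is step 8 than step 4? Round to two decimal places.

24.49px

Step 4: 11.0 × 1.200⁴ = 22.8096px
Step 8: 11.0 × 1.200⁸ = 47.2980px
Difference: 47.2980 − 22.8096 = 24.4884px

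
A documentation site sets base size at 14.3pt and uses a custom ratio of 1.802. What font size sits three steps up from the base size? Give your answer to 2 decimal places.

Each step on a modular scale multiplies by the ratio, so the size n steps from the base is base × ratioⁿ.
14.3 × 1.802³ = 14.3 × 5.85146 ≈ 83.68

83.68pt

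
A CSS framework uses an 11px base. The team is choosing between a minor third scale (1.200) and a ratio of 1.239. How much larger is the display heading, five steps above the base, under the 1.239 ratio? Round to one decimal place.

Minor third: 11.0 × 1.200⁵ = 27.372px
At 1.239: 11.0 × 1.239⁵ = 32.118px
Difference: 32.118 − 27.372 = 4.746px

4.7px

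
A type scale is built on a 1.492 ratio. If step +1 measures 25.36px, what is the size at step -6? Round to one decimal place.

1.5px

25.36 ÷ 1.492⁷ = 25.36 ÷ 16.45818 ≈ 1.541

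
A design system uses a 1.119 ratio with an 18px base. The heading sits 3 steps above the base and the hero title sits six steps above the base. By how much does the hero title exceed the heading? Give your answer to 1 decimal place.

10.1px

Step 3: 18.0 × 1.119³ = 25.221px
Step 6: 18.0 × 1.119⁶ = 35.339px
Difference: 35.339 − 25.221 = 10.118px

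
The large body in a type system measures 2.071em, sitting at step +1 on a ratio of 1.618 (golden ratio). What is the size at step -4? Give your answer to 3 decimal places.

0.187em

2.071 ÷ 1.618⁵ = 2.071 ÷ 11.08901 ≈ 0.187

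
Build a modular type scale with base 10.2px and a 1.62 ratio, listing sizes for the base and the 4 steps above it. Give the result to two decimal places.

Step 0: 10.2px
Step 1: 10.2 × 1.62 = 16.52
Step 2: 10.2 × 1.62² = 26.77
Step 3: 10.2 × 1.62³ = 43.37
Step 4: 10.2 × 1.62⁴ = 70.25

10.20px, 16.52px, 26.77px, 43.37px, 70.25px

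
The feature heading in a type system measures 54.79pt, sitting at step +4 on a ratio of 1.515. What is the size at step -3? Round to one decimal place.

54.79 ÷ 1.515⁷ = 54.79 ÷ 18.31844 ≈ 2.991

3.0pt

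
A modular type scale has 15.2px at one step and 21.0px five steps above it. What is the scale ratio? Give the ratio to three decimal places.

1.067

The ratio satisfies 15.2 × r⁵ = 21.0, so r = (21.0 / 15.2)^(1/5).
r = 1.3816^(1/5) ≈ 1.0668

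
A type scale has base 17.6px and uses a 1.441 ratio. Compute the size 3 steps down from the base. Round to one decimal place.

5.9px

17.6 ÷ 1.441³ = 17.6 ÷ 2.99221 ≈ 5.88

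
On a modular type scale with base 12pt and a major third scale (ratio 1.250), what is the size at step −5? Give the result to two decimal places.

3.93pt

Each step on a modular scale multiplies by the ratio, so the size n steps from the base is base × ratioⁿ.
12.0 ÷ 1.250⁵ = 12.0 ÷ 3.05176 ≈ 3.93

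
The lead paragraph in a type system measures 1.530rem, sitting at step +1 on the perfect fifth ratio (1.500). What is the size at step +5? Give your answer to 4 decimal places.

7.7456rem

The gap is 5 − (1) = 4 steps, so the factor is 1.500^4.
1.530 × 1.500⁴ = 1.530 × 5.06250 ≈ 7.7456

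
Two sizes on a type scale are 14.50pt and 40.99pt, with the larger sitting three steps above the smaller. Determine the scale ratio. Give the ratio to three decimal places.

1.414

The ratio satisfies 14.50 × r³ = 40.99, so r = (40.99 / 14.50)^(1/3).
r = 2.8269^(1/3) ≈ 1.4140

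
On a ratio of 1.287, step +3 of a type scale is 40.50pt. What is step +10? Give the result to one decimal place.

The gap is 10 − (3) = 7 steps, so the factor is 1.287^7.
40.50 × 1.287⁷ = 40.50 × 5.84857 ≈ 236.867

236.9pt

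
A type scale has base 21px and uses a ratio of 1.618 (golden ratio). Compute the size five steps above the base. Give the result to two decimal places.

232.87px

Each step on a modular scale multiplies by the ratio, so the size n steps from the base is base × ratioⁿ.
21.0 × 1.618⁵ = 21.0 × 11.08901 ≈ 232.87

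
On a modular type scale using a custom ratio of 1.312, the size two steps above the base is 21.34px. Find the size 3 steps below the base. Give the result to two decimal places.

Moving from step +2 to step -3 is 5 steps down, so divide by r⁵.
21.34 ÷ 1.312⁵ = 21.34 ÷ 3.88749 ≈ 5.489

5.49px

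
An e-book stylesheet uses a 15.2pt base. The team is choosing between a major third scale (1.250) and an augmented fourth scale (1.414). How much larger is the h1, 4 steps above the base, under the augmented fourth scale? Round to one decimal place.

23.7pt

Major third: 15.2 × 1.250⁴ = 37.109pt
Augmented fourth: 15.2 × 1.414⁴ = 60.763pt
Difference: 60.763 − 37.109 = 23.654pt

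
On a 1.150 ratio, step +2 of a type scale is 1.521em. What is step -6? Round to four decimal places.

1.521 ÷ 1.150⁸ = 1.521 ÷ 3.05902 ≈ 0.4972

0.4972em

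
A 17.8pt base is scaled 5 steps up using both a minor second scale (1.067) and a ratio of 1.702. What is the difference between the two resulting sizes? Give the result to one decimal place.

229.6pt

Minor second: 17.8 × 1.067⁵ = 24.617pt
At 1.702: 17.8 × 1.702⁵ = 254.225pt
Difference: 254.225 − 24.617 = 229.608pt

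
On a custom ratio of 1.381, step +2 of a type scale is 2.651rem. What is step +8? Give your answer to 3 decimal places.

18.390rem

2.651 × 1.381⁶ = 2.651 × 6.93685 ≈ 18.390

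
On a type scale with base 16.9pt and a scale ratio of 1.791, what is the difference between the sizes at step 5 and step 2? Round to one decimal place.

257.2pt

Step 2: 16.9 × 1.791² = 54.210pt
Step 5: 16.9 × 1.791⁵ = 311.433pt
Difference: 311.433 − 54.210 = 257.223pt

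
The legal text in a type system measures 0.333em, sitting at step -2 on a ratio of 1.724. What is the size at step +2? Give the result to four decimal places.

2.9417em

Moving from step -2 to step +2 is 4 steps up, so multiply by r⁴.
0.333 × 1.724⁴ = 0.333 × 8.83383 ≈ 2.9417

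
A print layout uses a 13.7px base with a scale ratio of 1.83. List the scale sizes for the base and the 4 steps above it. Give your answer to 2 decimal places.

13.70px, 25.07px, 45.88px, 83.96px, 153.65px

Step 0: 13.7px
Step 1: 13.7 × 1.83 = 25.07
Step 2: 13.7 × 1.83² = 45.88
Step 3: 13.7 × 1.83³ = 83.96
Step 4: 13.7 × 1.83⁴ = 153.65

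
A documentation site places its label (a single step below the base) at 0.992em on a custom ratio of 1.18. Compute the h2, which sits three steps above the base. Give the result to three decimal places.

0.992 × 1.18⁴ = 0.992 × 1.93878 ≈ 1.923

1.923em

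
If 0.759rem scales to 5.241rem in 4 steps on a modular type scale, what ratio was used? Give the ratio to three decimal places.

r⁴ = 5.241 / 0.759, so r = (5.241/0.759)^(1/4).
r = 6.9051^(1/4) ≈ 1.6210

1.621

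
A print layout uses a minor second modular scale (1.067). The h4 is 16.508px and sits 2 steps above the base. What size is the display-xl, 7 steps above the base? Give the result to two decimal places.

16.508 × 1.067⁵ = 16.508 × 1.38300 ≈ 22.831

22.83px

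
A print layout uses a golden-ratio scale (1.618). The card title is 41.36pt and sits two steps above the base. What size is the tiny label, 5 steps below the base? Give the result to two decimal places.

1.42pt

41.36 ÷ 1.618⁷ = 41.36 ÷ 29.03017 ≈ 1.425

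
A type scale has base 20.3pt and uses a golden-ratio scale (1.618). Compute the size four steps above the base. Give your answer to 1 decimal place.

139.1pt

A modular type scale is a geometric sequence: sizeₙ = base × rⁿ.
20.3 × 1.618⁴ = 20.3 × 6.85353 ≈ 139.13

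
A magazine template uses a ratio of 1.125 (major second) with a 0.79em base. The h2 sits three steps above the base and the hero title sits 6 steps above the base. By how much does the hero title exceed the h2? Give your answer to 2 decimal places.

0.48em

Step 3: 0.79 × 1.125³ = 1.1248em
Step 6: 0.79 × 1.125⁶ = 1.6016em
Difference: 1.6016 − 1.1248 = 0.4768em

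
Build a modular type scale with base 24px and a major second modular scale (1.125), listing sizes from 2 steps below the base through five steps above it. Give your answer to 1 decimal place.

Step -2: 24.0 ÷ 1.125² = 19.0
Step -1: 24.0 ÷ 1.125 = 21.3
Step 0: 24px
Step 1: 24.0 × 1.125 = 27.0
Step 2: 24.0 × 1.125² = 30.4
Step 3: 24.0 × 1.125³ = 34.2
Step 4: 24.0 × 1.125⁴ = 38.4
Step 5: 24.0 × 1.125⁵ = 43.2

19.0px, 21.3px, 24.0px, 27.0px, 30.4px, 34.2px, 38.4px, 43.2px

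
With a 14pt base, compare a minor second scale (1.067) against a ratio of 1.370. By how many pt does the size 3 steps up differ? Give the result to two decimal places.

18.99pt

Minor second: 14.0 × 1.067³ = 17.0067pt
At 1.370: 14.0 × 1.370³ = 35.9989pt
Difference: 35.9989 − 17.0067 = 18.9922pt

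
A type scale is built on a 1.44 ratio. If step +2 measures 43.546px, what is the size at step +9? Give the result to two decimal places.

559.10px

The gap is 9 − (2) = 7 steps, so the factor is 1.44^7.
43.546 × 1.44⁷ = 43.546 × 12.83918 ≈ 559.095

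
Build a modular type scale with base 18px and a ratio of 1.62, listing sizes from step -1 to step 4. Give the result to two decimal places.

Step -1: 18.0 ÷ 1.62 = 11.11
Step 0: 18px
Step 1: 18.0 × 1.62 = 29.16
Step 2: 18.0 × 1.62² = 47.24
Step 3: 18.0 × 1.62³ = 76.53
Step 4: 18.0 × 1.62⁴ = 123.97

11.11px, 18.00px, 29.16px, 47.24px, 76.53px, 123.97px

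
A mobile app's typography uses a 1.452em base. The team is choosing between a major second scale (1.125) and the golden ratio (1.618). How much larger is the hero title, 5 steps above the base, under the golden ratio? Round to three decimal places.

13.485em

Major second: 1.452 × 1.125⁵ = 2.61655em
Golden ratio: 1.452 × 1.618⁵ = 16.10124em
Difference: 16.10124 − 2.61655 = 13.48469em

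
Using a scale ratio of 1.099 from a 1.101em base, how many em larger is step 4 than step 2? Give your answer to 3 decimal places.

0.276em

Step 2: 1.101 × 1.099² = 1.32979em
Step 4: 1.101 × 1.099⁴ = 1.60612em
Difference: 1.60612 − 1.32979 = 0.27633em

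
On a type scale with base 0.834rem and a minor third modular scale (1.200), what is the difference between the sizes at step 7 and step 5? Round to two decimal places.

Step 5: 0.834 × 1.200⁵ = 2.0753rem
Step 7: 0.834 × 1.200⁷ = 2.9884rem
Difference: 2.9884 − 2.0753 = 0.9131rem

0.91rem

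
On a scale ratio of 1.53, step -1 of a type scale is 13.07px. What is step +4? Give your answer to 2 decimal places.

109.58px

Moving from step -1 to step +4 is 5 steps up, so multiply by r⁵.
13.07 × 1.53⁵ = 13.07 × 8.38411 ≈ 109.580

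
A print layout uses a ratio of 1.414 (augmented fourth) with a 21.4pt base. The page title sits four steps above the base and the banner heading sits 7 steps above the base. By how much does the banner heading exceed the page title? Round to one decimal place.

Step 4: 21.4 × 1.414⁴ = 85.548pt
Step 7: 21.4 × 1.414⁷ = 241.858pt
Difference: 241.858 − 85.548 = 156.310pt

156.3pt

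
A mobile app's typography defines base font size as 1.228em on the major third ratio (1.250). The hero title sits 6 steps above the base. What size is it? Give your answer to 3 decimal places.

4.684em

1.228 × 1.250⁶ = 1.228 × 3.81470 ≈ 4.684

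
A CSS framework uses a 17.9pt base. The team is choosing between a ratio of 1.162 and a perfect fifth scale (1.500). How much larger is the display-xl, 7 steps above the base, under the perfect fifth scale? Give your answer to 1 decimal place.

254.6pt

At 1.162: 17.9 × 1.162⁷ = 51.203pt
Perfect fifth: 17.9 × 1.500⁷ = 305.838pt
Difference: 305.838 − 51.203 = 254.635pt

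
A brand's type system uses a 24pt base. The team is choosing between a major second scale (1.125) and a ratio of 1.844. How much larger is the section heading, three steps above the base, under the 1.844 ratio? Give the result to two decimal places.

116.31pt

Major second: 24.0 × 1.125³ = 34.1719pt
At 1.844: 24.0 × 1.844³ = 150.4853pt
Difference: 150.4853 − 34.1719 = 116.3134pt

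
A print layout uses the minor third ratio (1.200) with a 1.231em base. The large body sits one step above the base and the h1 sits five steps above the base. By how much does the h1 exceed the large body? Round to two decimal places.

Step 1: 1.231 × 1.200 = 1.4772em
Step 5: 1.231 × 1.200⁵ = 3.0631em
Difference: 3.0631 − 1.4772 = 1.5859em

1.59em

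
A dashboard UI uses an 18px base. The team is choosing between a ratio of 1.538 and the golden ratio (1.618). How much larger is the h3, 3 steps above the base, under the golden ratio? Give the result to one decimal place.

10.8px

At 1.538: 18.0 × 1.538³ = 65.485px
Golden ratio: 18.0 × 1.618³ = 76.244px
Difference: 76.244 − 65.485 = 10.759px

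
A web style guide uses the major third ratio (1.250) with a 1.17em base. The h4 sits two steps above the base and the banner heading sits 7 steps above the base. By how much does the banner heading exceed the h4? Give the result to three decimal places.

Step 2: 1.17 × 1.250² = 1.82812em
Step 7: 1.17 × 1.250⁷ = 5.57899em
Difference: 5.57899 − 1.82812 = 3.75087em

3.751em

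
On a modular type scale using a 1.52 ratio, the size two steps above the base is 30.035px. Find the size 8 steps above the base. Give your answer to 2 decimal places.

Moving from step +2 to step +8 is 6 steps up, so multiply by r⁶.
30.035 × 1.52⁶ = 30.035 × 12.33280 ≈ 370.416

370.42px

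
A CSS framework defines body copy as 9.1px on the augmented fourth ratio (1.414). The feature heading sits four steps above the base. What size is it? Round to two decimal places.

36.38px

Each step on a modular scale multiplies by the ratio, so the size n steps from the base is base × ratioⁿ.
9.1 × 1.414⁴ = 9.1 × 3.99758 ≈ 36.38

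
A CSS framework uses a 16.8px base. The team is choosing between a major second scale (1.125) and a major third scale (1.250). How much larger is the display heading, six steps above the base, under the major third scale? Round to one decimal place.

Major second: 16.8 × 1.125⁶ = 34.058px
Major third: 16.8 × 1.250⁶ = 64.087px
Difference: 64.087 − 34.058 = 30.029px

30.0px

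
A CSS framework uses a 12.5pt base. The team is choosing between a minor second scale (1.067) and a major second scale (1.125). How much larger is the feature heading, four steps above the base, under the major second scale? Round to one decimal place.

3.8pt

Minor second: 12.5 × 1.067⁴ = 16.202pt
Major second: 12.5 × 1.125⁴ = 20.023pt
Difference: 20.023 − 16.202 = 3.821pt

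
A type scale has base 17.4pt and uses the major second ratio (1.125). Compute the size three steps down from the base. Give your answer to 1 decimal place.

12.2pt

17.4 ÷ 1.125³ = 17.4 ÷ 1.42383 ≈ 12.22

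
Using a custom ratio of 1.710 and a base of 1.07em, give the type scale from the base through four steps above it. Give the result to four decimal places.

Step 0: 1.07em
Step 1: 1.07 × 1.710 = 1.8297
Step 2: 1.07 × 1.710² = 3.1288
Step 3: 1.07 × 1.710³ = 5.3502
Step 4: 1.07 × 1.710⁴ = 9.1489

1.0700em, 1.8297em, 3.1288em, 5.3502em, 9.1489em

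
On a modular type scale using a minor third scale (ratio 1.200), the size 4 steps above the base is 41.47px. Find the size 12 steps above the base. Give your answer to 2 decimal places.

41.47 × 1.200⁸ = 41.47 × 4.29982 ≈ 178.313

178.31px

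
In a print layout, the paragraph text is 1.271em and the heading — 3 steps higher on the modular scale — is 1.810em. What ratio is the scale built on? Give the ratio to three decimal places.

r³ = 1.810 / 1.271, so r = (1.810/1.271)^(1/3).
r = 1.4241^(1/3) ≈ 1.1251

1.125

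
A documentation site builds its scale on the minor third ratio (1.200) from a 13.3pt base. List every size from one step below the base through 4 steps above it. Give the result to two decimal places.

11.08pt, 13.30pt, 15.96pt, 19.15pt, 22.98pt, 27.58pt

Step -1: 13.3 ÷ 1.200 = 11.08
Step 0: 13.3pt
Step 1: 13.3 × 1.200 = 15.96
Step 2: 13.3 × 1.200² = 19.15
Step 3: 13.3 × 1.200³ = 22.98
Step 4: 13.3 × 1.200⁴ = 27.58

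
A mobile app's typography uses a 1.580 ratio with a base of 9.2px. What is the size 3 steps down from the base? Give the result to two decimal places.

Every step multiplies by the scale ratio.
9.2 ÷ 1.580³ = 9.2 ÷ 3.94431 ≈ 2.33

2.33px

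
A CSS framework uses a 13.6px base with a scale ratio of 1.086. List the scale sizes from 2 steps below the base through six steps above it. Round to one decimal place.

11.5px, 12.5px, 13.6px, 14.8px, 16.0px, 17.4px, 18.9px, 20.5px, 22.3px

Step -2: 13.6 ÷ 1.086² = 11.5
Step -1: 13.6 ÷ 1.086 = 12.5
Step 0: 13.6px
Step 1: 13.6 × 1.086 = 14.8
Step 2: 13.6 × 1.086² = 16.0
Step 3: 13.6 × 1.086³ = 17.4
Step 4: 13.6 × 1.086⁴ = 18.9
Step 5: 13.6 × 1.086⁵ = 20.5
Step 6: 13.6 × 1.086⁶ = 22.3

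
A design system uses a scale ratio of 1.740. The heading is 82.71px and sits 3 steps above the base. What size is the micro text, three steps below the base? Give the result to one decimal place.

3.0px

The gap is -3 − (3) = -6 steps, so the factor is 1.740^-6.
82.71 ÷ 1.740⁶ = 82.71 ÷ 27.75208 ≈ 2.980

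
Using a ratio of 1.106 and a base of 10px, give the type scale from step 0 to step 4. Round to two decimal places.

10.00px, 11.06px, 12.23px, 13.53px, 14.96px

Step 0: 10px
Step 1: 10.0 × 1.106 = 11.06
Step 2: 10.0 × 1.106² = 12.23
Step 3: 10.0 × 1.106³ = 13.53
Step 4: 10.0 × 1.106⁴ = 14.96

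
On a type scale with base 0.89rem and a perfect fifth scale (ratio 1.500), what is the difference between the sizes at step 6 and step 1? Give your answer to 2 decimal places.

8.80rem

Step 1: 0.89 × 1.500 = 1.3350rem
Step 6: 0.89 × 1.500⁶ = 10.1377rem
Difference: 10.1377 − 1.3350 = 8.8027rem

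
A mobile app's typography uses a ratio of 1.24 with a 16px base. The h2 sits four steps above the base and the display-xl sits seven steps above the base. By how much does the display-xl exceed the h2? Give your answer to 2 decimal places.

34.30px

Step 4: 16.0 × 1.24⁴ = 37.8274px
Step 7: 16.0 × 1.24⁷ = 72.1227px
Difference: 72.1227 − 37.8274 = 34.2953px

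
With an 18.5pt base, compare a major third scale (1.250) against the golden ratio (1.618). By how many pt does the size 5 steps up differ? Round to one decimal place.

Major third: 18.5 × 1.250⁵ = 56.458pt
Golden ratio: 18.5 × 1.618⁵ = 205.147pt
Difference: 205.147 − 56.458 = 148.689pt

148.7pt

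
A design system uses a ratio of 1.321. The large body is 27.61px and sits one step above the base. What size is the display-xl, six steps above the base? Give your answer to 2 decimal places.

The gap is 6 − (1) = 5 steps, so the factor is 1.321^5.
27.61 × 1.321⁵ = 27.61 × 4.02267 ≈ 111.066

111.07px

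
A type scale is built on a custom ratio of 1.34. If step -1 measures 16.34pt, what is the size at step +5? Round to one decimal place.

94.6pt

16.34 × 1.34⁶ = 16.34 × 5.78934 ≈ 94.598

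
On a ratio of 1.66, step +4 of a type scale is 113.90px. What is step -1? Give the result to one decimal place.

113.90 ÷ 1.66⁵ = 113.90 ÷ 12.60493 ≈ 9.036

9.0px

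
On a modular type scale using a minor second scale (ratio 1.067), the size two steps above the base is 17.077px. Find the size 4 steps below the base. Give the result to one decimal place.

11.6px

17.077 ÷ 1.067⁶ = 17.077 ÷ 1.47566 ≈ 11.572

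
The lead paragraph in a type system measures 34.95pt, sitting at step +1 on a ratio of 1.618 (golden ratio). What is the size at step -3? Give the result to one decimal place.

34.95 ÷ 1.618⁴ = 34.95 ÷ 6.85353 ≈ 5.100

5.1pt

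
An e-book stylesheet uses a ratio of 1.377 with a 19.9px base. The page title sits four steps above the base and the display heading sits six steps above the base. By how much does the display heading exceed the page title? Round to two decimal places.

64.11px

Step 4: 19.9 × 1.377⁴ = 71.5466px
Step 6: 19.9 × 1.377⁶ = 135.6615px
Difference: 135.6615 − 71.5466 = 64.1149px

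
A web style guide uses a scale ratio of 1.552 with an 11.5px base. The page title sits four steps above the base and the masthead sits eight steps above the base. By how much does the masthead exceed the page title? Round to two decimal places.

Step 4: 11.5 × 1.552⁴ = 66.7213px
Step 8: 11.5 × 1.552⁸ = 387.1075px
Difference: 387.1075 − 66.7213 = 320.3862px

320.39px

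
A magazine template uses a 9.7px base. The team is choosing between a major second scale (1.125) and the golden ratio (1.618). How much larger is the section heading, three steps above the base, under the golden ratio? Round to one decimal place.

27.3px

Major second: 9.7 × 1.125³ = 13.811px
Golden ratio: 9.7 × 1.618³ = 41.087px
Difference: 41.087 − 13.811 = 27.276px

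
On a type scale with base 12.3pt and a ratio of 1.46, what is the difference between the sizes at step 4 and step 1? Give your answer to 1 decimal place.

Step 1: 12.3 × 1.46 = 17.958pt
Step 4: 12.3 × 1.46⁴ = 55.888pt
Difference: 55.888 − 17.958 = 37.930pt

37.9pt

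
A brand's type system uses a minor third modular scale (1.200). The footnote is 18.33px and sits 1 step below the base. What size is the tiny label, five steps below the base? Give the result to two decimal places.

Moving from step -1 to step -5 is 4 steps down, so divide by r⁴.
18.33 ÷ 1.200⁴ = 18.33 ÷ 2.07360 ≈ 8.840

8.84px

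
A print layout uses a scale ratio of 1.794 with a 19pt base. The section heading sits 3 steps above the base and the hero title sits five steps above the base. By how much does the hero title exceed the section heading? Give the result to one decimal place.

Step 3: 19.0 × 1.794³ = 109.704pt
Step 5: 19.0 × 1.794⁵ = 353.074pt
Difference: 353.074 − 109.704 = 243.370pt

243.4pt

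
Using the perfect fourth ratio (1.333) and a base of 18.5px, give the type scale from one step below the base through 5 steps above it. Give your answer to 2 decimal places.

Step -1: 18.5 ÷ 1.333 = 13.88
Step 0: 18.5px
Step 1: 18.5 × 1.333 = 24.66
Step 2: 18.5 × 1.333² = 32.87
Step 3: 18.5 × 1.333³ = 43.82
Step 4: 18.5 × 1.333⁴ = 58.41
Step 5: 18.5 × 1.333⁵ = 77.86

13.88px, 18.50px, 24.66px, 32.87px, 43.82px, 58.41px, 77.86px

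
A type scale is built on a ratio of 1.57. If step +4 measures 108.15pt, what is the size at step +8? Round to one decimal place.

Moving from step +4 to step +8 is 4 steps up, so multiply by r⁴.
108.15 × 1.57⁴ = 108.15 × 6.07573 ≈ 657.090

657.1pt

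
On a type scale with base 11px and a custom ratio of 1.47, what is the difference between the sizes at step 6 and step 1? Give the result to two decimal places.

Step 1: 11.0 × 1.47 = 16.1700px
Step 6: 11.0 × 1.47⁶ = 110.9933px
Difference: 110.9933 − 16.1700 = 94.8233px

94.82px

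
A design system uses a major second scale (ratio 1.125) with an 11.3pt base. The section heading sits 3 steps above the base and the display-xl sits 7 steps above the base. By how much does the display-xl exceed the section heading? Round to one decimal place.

9.7pt

Step 3: 11.3 × 1.125³ = 16.089pt
Step 7: 11.3 × 1.125⁷ = 25.772pt
Difference: 25.772 − 16.089 = 9.683pt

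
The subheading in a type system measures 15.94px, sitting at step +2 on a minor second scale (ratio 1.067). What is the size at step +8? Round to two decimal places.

23.52px

The gap is 8 − (2) = 6 steps, so the factor is 1.067^6.
15.94 × 1.067⁶ = 15.94 × 1.47566 ≈ 23.522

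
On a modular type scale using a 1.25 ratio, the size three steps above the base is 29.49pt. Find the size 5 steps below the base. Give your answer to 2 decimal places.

4.95pt

The gap is -5 − (3) = -8 steps, so the factor is 1.25^-8.
29.49 ÷ 1.25⁸ = 29.49 ÷ 5.96046 ≈ 4.948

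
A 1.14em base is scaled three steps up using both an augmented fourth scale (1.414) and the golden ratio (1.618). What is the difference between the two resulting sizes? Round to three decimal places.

Augmented fourth: 1.14 × 1.414³ = 3.22295em
Golden ratio: 1.14 × 1.618³ = 4.82881em
Difference: 4.82881 − 3.22295 = 1.60586em

1.606em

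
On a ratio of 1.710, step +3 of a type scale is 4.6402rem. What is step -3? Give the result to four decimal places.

Moving from step +3 to step -3 is 6 steps down, so divide by r⁶.
4.6402 ÷ 1.710⁶ = 4.6402 ÷ 25.00211 ≈ 0.1856

0.1856rem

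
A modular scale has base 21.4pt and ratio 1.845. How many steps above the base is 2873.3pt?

1.845ⁿ = 2873.3 / 21.4 = 134.2664
n = ln(134.2664) / ln(1.845) = 4.8998 / 0.6125 ≈ 8.00

8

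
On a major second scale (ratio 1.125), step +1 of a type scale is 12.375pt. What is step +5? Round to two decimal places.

12.375 × 1.125⁴ = 12.375 × 1.60181 ≈ 19.822

19.82pt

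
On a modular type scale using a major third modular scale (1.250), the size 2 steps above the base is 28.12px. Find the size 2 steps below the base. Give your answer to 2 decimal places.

11.52px

28.12 ÷ 1.250⁴ = 28.12 ÷ 2.44141 ≈ 11.518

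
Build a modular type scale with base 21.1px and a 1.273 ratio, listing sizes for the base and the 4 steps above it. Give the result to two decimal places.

21.10px, 26.86px, 34.19px, 43.53px, 55.41px

Step 0: 21.1px
Step 1: 21.1 × 1.273 = 26.86
Step 2: 21.1 × 1.273² = 34.19
Step 3: 21.1 × 1.273³ = 43.53
Step 4: 21.1 × 1.273⁴ = 55.41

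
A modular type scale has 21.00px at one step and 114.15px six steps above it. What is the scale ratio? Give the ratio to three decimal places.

The ratio satisfies 21.00 × r⁶ = 114.15, so r = (114.15 / 21.00)^(1/6).
r = 5.4357^(1/6) ≈ 1.3260

1.326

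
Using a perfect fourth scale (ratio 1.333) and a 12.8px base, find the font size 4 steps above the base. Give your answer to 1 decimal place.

40.4px

A modular type scale is a geometric sequence: sizeₙ = base × rⁿ.
12.8 × 1.333⁴ = 12.8 × 3.15733 ≈ 40.41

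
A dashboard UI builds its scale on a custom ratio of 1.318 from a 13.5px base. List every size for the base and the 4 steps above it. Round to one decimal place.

Step 0: 13.5px
Step 1: 13.5 × 1.318 = 17.8
Step 2: 13.5 × 1.318² = 23.5
Step 3: 13.5 × 1.318³ = 30.9
Step 4: 13.5 × 1.318⁴ = 40.7

13.5px, 17.8px, 23.5px, 30.9px, 40.7px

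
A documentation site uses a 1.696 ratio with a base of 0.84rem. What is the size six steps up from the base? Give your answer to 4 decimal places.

0.84 × 1.696⁶ = 0.84 × 23.79880 ≈ 19.9910

19.9910rem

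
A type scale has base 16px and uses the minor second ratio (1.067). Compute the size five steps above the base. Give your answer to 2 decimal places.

16.0 × 1.067⁵ = 16.0 × 1.38300 ≈ 22.13

22.13px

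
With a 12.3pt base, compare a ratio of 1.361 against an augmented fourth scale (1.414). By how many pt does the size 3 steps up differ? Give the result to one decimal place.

At 1.361: 12.3 × 1.361³ = 31.008pt
Augmented fourth: 12.3 × 1.414³ = 34.774pt
Difference: 34.774 − 31.008 = 3.766pt

3.8pt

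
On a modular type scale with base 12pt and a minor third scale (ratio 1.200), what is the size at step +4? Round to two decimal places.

24.88pt

Each step on a modular scale multiplies by the ratio, so the size n steps from the base is base × ratioⁿ.
12.0 × 1.200⁴ = 12.0 × 2.07360 ≈ 24.88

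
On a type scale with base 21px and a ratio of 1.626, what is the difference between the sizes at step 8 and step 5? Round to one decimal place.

787.4px

Step 5: 21.0 × 1.626⁵ = 238.683px
Step 8: 21.0 × 1.626⁸ = 1026.086px
Difference: 1026.086 − 238.683 = 787.403px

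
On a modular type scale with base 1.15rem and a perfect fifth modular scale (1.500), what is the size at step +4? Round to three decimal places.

5.822rem

Each step on a modular scale multiplies by the ratio, so the size n steps from the base is base × ratioⁿ.
1.15 × 1.500⁴ = 1.15 × 5.06250 ≈ 5.822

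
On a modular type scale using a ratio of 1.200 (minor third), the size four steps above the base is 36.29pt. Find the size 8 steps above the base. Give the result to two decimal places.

36.29 × 1.200⁴ = 36.29 × 2.07360 ≈ 75.251

75.25pt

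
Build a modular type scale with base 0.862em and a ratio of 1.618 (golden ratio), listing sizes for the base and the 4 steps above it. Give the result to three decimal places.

Step 0: 0.862em
Step 1: 0.862 × 1.618 = 1.395
Step 2: 0.862 × 1.618² = 2.257
Step 3: 0.862 × 1.618³ = 3.651
Step 4: 0.862 × 1.618⁴ = 5.908

0.862em, 1.395em, 2.257em, 3.651em, 5.908em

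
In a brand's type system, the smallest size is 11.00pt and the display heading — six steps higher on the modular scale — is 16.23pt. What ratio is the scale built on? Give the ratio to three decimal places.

1.067

The ratio satisfies 11.00 × r⁶ = 16.23, so r = (16.23 / 11.00)^(1/6).
r = 1.4755^(1/6) ≈ 1.0670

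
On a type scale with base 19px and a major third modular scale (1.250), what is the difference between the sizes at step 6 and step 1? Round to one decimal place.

48.7px

Step 1: 19.0 × 1.250 = 23.750px
Step 6: 19.0 × 1.250⁶ = 72.479px
Difference: 72.479 − 23.750 = 48.729px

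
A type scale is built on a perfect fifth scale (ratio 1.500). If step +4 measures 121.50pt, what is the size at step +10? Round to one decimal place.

1384.0pt

Moving from step +4 to step +10 is 6 steps up, so multiply by r⁶.
121.50 × 1.500⁶ = 121.50 × 11.39062 ≈ 1383.961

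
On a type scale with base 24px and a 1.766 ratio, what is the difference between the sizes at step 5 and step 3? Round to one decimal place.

280.1px

Step 3: 24.0 × 1.766³ = 132.185px
Step 5: 24.0 × 1.766⁵ = 412.254px
Difference: 412.254 − 132.185 = 280.069px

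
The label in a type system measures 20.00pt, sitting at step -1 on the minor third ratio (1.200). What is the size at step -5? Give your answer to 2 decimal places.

9.65pt

Moving from step -1 to step -5 is 4 steps down, so divide by r⁴.
20.00 ÷ 1.200⁴ = 20.00 ÷ 2.07360 ≈ 9.645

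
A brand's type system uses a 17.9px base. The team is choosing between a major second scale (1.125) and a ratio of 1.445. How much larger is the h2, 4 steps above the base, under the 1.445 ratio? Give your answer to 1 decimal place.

Major second: 17.9 × 1.125⁴ = 28.672px
At 1.445: 17.9 × 1.445⁴ = 78.041px
Difference: 78.041 − 28.672 = 49.369px

49.4px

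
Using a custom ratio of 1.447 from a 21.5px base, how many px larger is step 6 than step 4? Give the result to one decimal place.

103.1px

Step 4: 21.5 × 1.447⁴ = 94.257px
Step 6: 21.5 × 1.447⁶ = 197.356px
Difference: 197.356 − 94.257 = 103.099px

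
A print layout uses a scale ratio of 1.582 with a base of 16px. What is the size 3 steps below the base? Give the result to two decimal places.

4.04px

16.0 ÷ 1.582³ = 16.0 ÷ 3.95931 ≈ 4.04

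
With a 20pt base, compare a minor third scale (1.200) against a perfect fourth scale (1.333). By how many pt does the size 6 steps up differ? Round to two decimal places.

Minor third: 20.0 × 1.200⁶ = 59.7197pt
Perfect fourth: 20.0 × 1.333⁶ = 112.2047pt
Difference: 112.2047 − 59.7197 = 52.4850pt

52.48pt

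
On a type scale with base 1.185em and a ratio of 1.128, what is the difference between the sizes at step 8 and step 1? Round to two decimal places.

Step 1: 1.185 × 1.128 = 1.3367em
Step 8: 1.185 × 1.128⁸ = 3.1059em
Difference: 3.1059 − 1.3367 = 1.7692em

1.77em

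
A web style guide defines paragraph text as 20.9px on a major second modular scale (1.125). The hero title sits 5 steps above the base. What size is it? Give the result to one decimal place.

20.9 × 1.125⁵ = 20.9 × 1.80203 ≈ 37.66

37.7px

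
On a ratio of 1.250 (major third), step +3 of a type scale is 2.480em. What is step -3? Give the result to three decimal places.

2.480 ÷ 1.250⁶ = 2.480 ÷ 3.81470 ≈ 0.650

0.650em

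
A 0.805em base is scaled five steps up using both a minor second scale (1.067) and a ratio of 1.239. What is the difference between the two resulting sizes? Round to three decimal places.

1.237em

Minor second: 0.805 × 1.067⁵ = 1.11331em
At 1.239: 0.805 × 1.239⁵ = 2.35046em
Difference: 2.35046 − 1.11331 = 1.23715em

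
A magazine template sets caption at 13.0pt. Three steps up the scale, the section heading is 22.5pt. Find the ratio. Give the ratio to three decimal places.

1.201

The ratio satisfies 13.0 × r³ = 22.5, so r = (22.5 / 13.0)^(1/3).
r = 1.7308^(1/3) ≈ 1.2006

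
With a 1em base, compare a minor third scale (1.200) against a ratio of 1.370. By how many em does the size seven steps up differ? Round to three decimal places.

5.475em

Minor third: 1.0 × 1.200⁷ = 3.58318em
At 1.370: 1.0 × 1.370⁷ = 9.05824em
Difference: 9.05824 − 3.58318 = 5.47506em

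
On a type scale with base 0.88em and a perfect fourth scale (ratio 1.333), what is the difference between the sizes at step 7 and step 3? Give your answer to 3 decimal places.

Step 3: 0.88 × 1.333³ = 2.08436em
Step 7: 0.88 × 1.333⁷ = 6.58103em
Difference: 6.58103 − 2.08436 = 4.49667em

4.497em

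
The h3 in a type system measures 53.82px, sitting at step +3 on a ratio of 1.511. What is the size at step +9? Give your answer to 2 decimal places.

53.82 × 1.511⁶ = 53.82 × 11.90109 ≈ 640.517

640.52px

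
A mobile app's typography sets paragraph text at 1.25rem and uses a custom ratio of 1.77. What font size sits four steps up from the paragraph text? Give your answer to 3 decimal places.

1.25 × 1.77⁴ = 1.25 × 9.81506 ≈ 12.269

12.269rem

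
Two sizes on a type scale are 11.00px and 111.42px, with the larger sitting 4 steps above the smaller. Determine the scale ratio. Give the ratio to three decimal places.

The ratio satisfies 11.00 × r⁴ = 111.42, so r = (111.42 / 11.00)^(1/4).
r = 10.1291^(1/4) ≈ 1.7840

1.784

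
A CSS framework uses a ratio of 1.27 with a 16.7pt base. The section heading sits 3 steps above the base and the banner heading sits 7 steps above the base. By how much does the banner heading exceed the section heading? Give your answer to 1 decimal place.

Step 3: 16.7 × 1.27³ = 34.208pt
Step 7: 16.7 × 1.27⁷ = 88.990pt
Difference: 88.990 − 34.208 = 54.782pt

54.8pt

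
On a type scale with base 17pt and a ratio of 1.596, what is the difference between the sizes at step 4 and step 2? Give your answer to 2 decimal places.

Step 2: 17.0 × 1.596² = 43.3027pt
Step 4: 17.0 × 1.596⁴ = 110.3013pt
Difference: 110.3013 − 43.3027 = 66.9986pt

67.00pt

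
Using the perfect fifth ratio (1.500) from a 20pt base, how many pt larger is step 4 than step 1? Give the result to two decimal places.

71.25pt

Step 1: 20.0 × 1.500 = 30.0000pt
Step 4: 20.0 × 1.500⁴ = 101.2500pt
Difference: 101.2500 − 30.0000 = 71.2500pt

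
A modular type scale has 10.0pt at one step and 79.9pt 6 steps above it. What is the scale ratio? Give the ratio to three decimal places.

1.414

r⁶ = 79.9 / 10.0, so r = (79.9/10.0)^(1/6).
r = 7.9900^(1/6) ≈ 1.4139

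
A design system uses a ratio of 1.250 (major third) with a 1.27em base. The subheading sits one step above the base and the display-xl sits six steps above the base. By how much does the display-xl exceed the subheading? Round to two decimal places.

3.26em

Step 1: 1.27 × 1.250 = 1.5875em
Step 6: 1.27 × 1.250⁶ = 4.8447em
Difference: 4.8447 − 1.5875 = 3.2572em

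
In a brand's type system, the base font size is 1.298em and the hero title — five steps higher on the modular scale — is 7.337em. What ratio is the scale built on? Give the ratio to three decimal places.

r⁵ = 7.337 / 1.298, so r = (7.337/1.298)^(1/5).
r = 5.6525^(1/5) ≈ 1.4140

1.414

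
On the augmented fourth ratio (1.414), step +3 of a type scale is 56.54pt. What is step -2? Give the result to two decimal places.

10.00pt

The gap is -2 − (3) = -5 steps, so the factor is 1.414^-5.
56.54 ÷ 1.414⁵ = 56.54 ÷ 5.65258 ≈ 10.003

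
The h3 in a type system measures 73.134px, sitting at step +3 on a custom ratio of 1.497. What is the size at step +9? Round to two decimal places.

73.134 × 1.497⁶ = 73.134 × 11.25462 ≈ 823.095

823.10px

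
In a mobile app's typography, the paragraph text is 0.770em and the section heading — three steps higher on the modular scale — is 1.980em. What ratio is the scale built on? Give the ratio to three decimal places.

r³ = 1.980 / 0.770, so r = (1.980/0.770)^(1/3).
r = 2.5714^(1/3) ≈ 1.3700

1.370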